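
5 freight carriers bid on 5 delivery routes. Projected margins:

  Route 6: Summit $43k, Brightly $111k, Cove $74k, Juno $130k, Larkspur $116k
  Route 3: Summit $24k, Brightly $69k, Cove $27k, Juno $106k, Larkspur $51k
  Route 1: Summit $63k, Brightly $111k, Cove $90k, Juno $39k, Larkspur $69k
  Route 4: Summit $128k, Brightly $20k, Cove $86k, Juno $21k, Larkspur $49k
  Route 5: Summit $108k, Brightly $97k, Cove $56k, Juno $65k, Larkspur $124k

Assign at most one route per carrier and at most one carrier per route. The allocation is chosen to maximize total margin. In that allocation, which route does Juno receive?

Optimal: Summit→Route 4 ($128k), Brightly→Route 6 ($111k), Cove→Route 1 ($90k), Juno→Route 3 ($106k), Larkspur→Route 5 ($124k) — total 128+111+90+106+124 = $559k.
Column-greedy (each route in turn goes to its best remaining carrier) gives $541k, worse by 18.
Next-best assignment: Summit→Route 4, Brightly→Route 1, Cove→Route 6, Juno→Route 3, Larkspur→Route 5 = $543k.
Juno's own top route is Route 6 ($130k), but forcing Juno→Route 6 and reassigning the rest optimally gives only $541k — worse by 18.

Juno receives Route 3.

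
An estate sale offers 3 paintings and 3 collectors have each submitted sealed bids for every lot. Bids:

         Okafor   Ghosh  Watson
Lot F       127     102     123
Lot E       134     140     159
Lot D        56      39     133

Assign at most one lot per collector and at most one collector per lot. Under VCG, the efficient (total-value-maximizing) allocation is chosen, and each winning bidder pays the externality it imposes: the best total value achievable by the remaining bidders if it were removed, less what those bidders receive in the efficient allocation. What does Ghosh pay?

Ghosh pays $26.

Efficient allocation: Okafor→Lot F ($127), Ghosh→Lot E ($140), Watson→Lot D ($133); total welfare W = $400.
Ghosh receives Lot E at value $140, so the others get W − 140 = $260.
Without Ghosh: best allocation of the remaining 2 bidders over all 3 lots is Okafor→Lot F ($127), Watson→Lot E ($159), total $286.
VCG payment = (others' best without Ghosh) − (others' welfare with Ghosh) = 286 − 260 = $26.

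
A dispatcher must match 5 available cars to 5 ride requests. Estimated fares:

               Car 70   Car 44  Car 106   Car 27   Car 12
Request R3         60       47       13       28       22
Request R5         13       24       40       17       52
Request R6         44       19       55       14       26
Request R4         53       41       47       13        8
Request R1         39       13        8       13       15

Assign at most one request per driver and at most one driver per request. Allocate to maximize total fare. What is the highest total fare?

This is the linear assignment problem.
Optimal: Car 70→Request R3 ($60), Car 44→Request R4 ($41), Car 106→Request R6 ($55), Car 27→Request R1 ($13), Car 12→Request R5 ($52) — total 60+41+55+13+52 = $221.
Row-greedy (each driver in turn takes its best remaining request) gives $188, worse by 33.
Swapping Car 106↔Car 12 (Car 106→Request R5 $40, Car 12→Request R6 $26) loses 41.

Maximum total: $221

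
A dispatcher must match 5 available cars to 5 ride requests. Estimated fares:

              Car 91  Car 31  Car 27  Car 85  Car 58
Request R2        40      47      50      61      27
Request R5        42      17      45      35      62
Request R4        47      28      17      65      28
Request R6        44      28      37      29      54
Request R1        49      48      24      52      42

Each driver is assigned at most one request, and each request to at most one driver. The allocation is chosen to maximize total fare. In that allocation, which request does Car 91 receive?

Optimal: Car 91→Request R6 ($44), Car 31→Request R1 ($48), Car 27→Request R2 ($50), Car 85→Request R4 ($65), Car 58→Request R5 ($62) — total 44+48+50+65+62 = $269.
Column-greedy (each request in turn goes to its best remaining driver) gives $255, worse by 14.
Next-best assignment: Car 91→Request R1, Car 31→Request R2, Car 27→Request R5, Car 85→Request R4, Car 58→Request R6 = $260.
Checked against all permutations: $269 is optimal.
Car 91's own top request is Request R1 ($49), but forcing Car 91→Request R1 and reassigning the rest optimally gives only $260 — worse by 9.

Car 91 receives Request R6.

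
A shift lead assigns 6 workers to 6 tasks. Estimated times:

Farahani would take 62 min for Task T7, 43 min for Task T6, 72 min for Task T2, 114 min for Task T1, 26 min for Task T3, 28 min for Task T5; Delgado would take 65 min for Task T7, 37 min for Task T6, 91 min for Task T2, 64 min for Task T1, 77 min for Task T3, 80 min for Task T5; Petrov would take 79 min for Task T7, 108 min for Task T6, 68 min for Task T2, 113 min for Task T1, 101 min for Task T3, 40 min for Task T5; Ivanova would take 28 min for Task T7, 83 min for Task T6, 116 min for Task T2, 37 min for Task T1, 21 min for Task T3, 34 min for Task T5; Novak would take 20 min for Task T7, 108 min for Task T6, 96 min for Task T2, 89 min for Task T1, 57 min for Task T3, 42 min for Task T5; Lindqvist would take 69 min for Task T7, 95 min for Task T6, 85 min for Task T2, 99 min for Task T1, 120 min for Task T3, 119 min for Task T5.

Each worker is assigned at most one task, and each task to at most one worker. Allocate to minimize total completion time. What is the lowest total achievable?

Minimum total: 245 min

Optimal: Farahani→Task T3 (26 min), Delgado→Task T6 (37 min), Petrov→Task T5 (40 min), Ivanova→Task T1 (37 min), Novak→Task T7 (20 min), Lindqvist→Task T2 (85 min) — total 26+37+40+37+20+85 = 245 min.
Column-greedy (each task in turn goes to its cheapest remaining worker) gives 307 min, worse by 62.
Next-best assignment: Farahani→Task T6, Delgado→Task T1, Petrov→Task T5, Ivanova→Task T3, Novak→Task T7, Lindqvist→Task T2 = 273 min.
No other one-to-one assignment undercuts 245 min.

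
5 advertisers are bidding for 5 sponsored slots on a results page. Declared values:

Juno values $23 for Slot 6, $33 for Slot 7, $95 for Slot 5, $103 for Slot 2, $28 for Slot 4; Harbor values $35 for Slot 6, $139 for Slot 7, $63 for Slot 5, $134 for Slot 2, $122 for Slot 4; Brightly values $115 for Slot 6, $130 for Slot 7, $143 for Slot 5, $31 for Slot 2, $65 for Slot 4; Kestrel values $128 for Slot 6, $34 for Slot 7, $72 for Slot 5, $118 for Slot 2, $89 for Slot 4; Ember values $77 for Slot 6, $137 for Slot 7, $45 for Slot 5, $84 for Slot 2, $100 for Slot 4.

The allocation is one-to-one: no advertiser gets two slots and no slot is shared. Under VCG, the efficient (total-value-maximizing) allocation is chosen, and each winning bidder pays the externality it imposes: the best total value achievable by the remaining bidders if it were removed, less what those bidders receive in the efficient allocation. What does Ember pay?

Efficient allocation: Juno→Slot 2 ($103), Harbor→Slot 4 ($122), Brightly→Slot 5 ($143), Kestrel→Slot 6 ($128), Ember→Slot 7 ($137); total welfare W = $633.
Ember receives Slot 7 at value $137, so the others get W − 137 = $496.
Without Ember: best allocation of the remaining 4 bidders over all 5 slots is Juno→Slot 2 ($103), Harbor→Slot 7 ($139), Brightly→Slot 5 ($143), Kestrel→Slot 6 ($128), total $513.
VCG payment = (others' best without Ember) − (others' welfare with Ember) = 513 − 496 = $17.

Ember pays $17.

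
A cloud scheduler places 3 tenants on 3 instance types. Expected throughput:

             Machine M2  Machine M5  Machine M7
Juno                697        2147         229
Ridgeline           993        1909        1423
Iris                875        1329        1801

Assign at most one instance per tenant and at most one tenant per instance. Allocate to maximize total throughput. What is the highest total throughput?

Optimal: Juno→Machine M5 (2147 ops/s), Ridgeline→Machine M2 (993 ops/s), Iris→Machine M7 (1801 ops/s) — total 2147+993+1801 = 4941 ops/s.
Row-greedy (each tenant in turn takes its best remaining instance) gives 4445 ops/s, worse by 496.
Next-best assignment: Juno→Machine M5, Ridgeline→Machine M7, Iris→Machine M2 = 4445 ops/s.
Swapping Ridgeline↔Juno (Ridgeline→Machine M5 1909 ops/s, Juno→Machine M2 697 ops/s) loses 534.

Max total: 4941 ops/s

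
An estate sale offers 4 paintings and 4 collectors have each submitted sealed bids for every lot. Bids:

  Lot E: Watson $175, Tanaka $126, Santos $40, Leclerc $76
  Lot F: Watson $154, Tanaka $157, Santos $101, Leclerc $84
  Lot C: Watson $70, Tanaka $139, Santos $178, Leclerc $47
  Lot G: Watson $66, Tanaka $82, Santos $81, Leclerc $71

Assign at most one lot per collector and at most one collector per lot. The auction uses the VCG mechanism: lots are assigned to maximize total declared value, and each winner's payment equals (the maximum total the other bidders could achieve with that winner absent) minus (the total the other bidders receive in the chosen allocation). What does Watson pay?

Watson pays $5.

Efficient allocation: Watson→Lot E ($175), Tanaka→Lot F ($157), Santos→Lot C ($178), Leclerc→Lot G ($71); total welfare W = $581.
Watson receives Lot E at value $175, so the others get W − 175 = $406.
Without Watson: best allocation of the remaining 3 bidders over all 4 lots is Tanaka→Lot F ($157), Santos→Lot C ($178), Leclerc→Lot E ($76), total $411.
VCG payment = (others' best without Watson) − (others' welfare with Watson) = 411 − 406 = $5.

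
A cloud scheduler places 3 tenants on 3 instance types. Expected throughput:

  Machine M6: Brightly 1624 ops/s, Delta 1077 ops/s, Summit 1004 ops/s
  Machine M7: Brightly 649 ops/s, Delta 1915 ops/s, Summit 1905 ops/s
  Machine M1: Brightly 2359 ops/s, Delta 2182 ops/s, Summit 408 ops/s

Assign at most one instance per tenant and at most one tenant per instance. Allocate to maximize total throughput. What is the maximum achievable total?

Max total: 5711 ops/s

Optimal: Brightly→Machine M6 (1624 ops/s), Delta→Machine M1 (2182 ops/s), Summit→Machine M7 (1905 ops/s) — total 1624+2182+1905 = 5711 ops/s.
Column-greedy (each instance in turn goes to its best remaining tenant) gives 3947 ops/s, worse by 1764.
Next-best assignment: Brightly→Machine M1, Delta→Machine M6, Summit→Machine M7 = 5341 ops/s.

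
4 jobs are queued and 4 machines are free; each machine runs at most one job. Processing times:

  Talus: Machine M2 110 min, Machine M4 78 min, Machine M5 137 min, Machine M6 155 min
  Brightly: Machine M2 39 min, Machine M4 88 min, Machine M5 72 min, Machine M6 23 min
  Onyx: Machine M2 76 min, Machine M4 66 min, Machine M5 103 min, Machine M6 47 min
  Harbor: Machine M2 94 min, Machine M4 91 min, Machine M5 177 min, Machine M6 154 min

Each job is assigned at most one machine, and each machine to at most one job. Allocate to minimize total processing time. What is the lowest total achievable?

Minimum total: 291 min

This is the linear assignment problem.
Optimal: Talus→Machine M4 (78 min), Brightly→Machine M5 (72 min), Onyx→Machine M6 (47 min), Harbor→Machine M2 (94 min) — total 78+72+47+94 = 291 min.
Column-greedy (each machine in turn goes to its cheapest remaining job) gives 396 min, worse by 105.
Swapping Brightly↔Onyx (Brightly→Machine M6 23 min, Onyx→Machine M5 103 min) adds 7.
Every other assignment is strictly worse.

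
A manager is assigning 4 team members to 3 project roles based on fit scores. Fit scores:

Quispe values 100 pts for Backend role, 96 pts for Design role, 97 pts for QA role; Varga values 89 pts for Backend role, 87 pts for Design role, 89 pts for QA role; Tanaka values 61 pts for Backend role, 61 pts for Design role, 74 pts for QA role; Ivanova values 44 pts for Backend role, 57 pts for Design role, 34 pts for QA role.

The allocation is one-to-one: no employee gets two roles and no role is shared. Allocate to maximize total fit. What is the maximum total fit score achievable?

This is a one-to-one assignment (maximum-weight bipartite matching).
Optimal: Quispe→Backend role (100 pts), Varga→Design role (87 pts), Tanaka→QA role (74 pts) — total 100+87+74 = 261 pts.
Max-entry greedy (repeatedly take the single best remaining cell) gives 250 pts, worse by 11.

Maximum total: 261 pts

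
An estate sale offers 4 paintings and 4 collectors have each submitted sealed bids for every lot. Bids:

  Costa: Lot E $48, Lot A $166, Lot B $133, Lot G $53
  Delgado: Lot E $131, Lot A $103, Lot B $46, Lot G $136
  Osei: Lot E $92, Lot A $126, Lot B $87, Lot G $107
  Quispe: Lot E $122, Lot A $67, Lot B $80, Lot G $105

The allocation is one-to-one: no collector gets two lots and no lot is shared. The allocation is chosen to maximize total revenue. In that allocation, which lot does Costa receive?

Treat this as an assignment problem: match each collector to one lot.
Optimal: Costa→Lot B ($133), Delgado→Lot G ($136), Osei→Lot A ($126), Quispe→Lot E ($122) — total 133+136+126+122 = $517.
Column-greedy (each lot in turn goes to its best remaining collector) gives $489, worse by 28.
Next-best assignment: Costa→Lot A, Delgado→Lot G, Osei→Lot B, Quispe→Lot E = $511.
Costa's own top lot is Lot A ($166), but forcing Costa→Lot A and reassigning the rest optimally gives only $511 — worse by 6.

Costa receives Lot B.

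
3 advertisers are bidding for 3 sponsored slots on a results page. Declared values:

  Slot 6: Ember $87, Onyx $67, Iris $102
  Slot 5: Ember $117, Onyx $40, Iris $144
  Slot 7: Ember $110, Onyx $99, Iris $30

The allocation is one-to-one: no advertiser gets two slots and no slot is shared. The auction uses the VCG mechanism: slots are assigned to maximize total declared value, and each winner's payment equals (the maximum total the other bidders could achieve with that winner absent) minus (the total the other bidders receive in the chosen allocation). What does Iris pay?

Efficient allocation: Ember→Slot 6 ($87), Onyx→Slot 7 ($99), Iris→Slot 5 ($144); total welfare W = $330.
Iris receives Slot 5 at value $144, so the others get W − 144 = $186.
Without Iris: best allocation of the remaining 2 bidders over all 3 slots is Ember→Slot 5 ($117), Onyx→Slot 7 ($99), total $216.
VCG payment = (others' best without Iris) − (others' welfare with Iris) = 216 − 186 = $30.

Iris pays $30.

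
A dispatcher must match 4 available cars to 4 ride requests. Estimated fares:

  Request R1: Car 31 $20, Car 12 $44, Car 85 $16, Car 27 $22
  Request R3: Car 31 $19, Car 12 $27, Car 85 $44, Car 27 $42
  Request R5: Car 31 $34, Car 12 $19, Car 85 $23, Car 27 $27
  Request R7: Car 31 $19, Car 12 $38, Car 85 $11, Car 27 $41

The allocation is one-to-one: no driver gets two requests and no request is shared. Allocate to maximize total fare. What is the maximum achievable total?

Maximum total: $163

Optimal: Car 31→Request R5 ($34), Car 12→Request R1 ($44), Car 85→Request R3 ($44), Car 27→Request R7 ($41) — total 34+44+44+41 = $163.
Swapping Car 85↔Car 12 (Car 85→Request R1 $16, Car 12→Request R3 $27) loses 45.
No other one-to-one assignment exceeds $163.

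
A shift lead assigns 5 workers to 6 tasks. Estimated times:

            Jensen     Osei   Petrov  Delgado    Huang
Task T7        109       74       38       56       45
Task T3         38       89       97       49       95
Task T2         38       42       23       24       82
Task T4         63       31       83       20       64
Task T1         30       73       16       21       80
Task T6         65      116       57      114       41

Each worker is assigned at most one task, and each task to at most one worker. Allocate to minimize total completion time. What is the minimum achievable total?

Treat this as an assignment problem: match each worker to one task.
Optimal: Jensen→Task T3 (38 min), Osei→Task T4 (31 min), Petrov→Task T1 (16 min), Delgado→Task T2 (24 min), Huang→Task T6 (41 min) — total 38+31+16+24+41 = 150 min.
Column-greedy (each task in turn goes to its cheapest remaining worker) gives 211 min, worse by 61.
Swapping Huang↔Jensen (Huang→Task T3 95 min, Jensen→Task T6 65 min) adds 81.
Every other assignment is strictly worse.

Minimum total: 150 min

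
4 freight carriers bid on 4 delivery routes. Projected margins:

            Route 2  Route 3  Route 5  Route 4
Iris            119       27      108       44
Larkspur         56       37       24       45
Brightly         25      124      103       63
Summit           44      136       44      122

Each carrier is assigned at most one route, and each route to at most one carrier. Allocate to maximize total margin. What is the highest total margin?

Maximum total: $410k

This is a one-to-one assignment (maximum-weight bipartite matching).
Optimal: Iris→Route 5 ($108k), Larkspur→Route 2 ($56k), Brightly→Route 3 ($124k), Summit→Route 4 ($122k) — total 108+56+124+122 = $410k.
Row-greedy (each carrier in turn takes its best remaining route) gives $332k, worse by 78.
Checked against all permutations: $410k is optimal.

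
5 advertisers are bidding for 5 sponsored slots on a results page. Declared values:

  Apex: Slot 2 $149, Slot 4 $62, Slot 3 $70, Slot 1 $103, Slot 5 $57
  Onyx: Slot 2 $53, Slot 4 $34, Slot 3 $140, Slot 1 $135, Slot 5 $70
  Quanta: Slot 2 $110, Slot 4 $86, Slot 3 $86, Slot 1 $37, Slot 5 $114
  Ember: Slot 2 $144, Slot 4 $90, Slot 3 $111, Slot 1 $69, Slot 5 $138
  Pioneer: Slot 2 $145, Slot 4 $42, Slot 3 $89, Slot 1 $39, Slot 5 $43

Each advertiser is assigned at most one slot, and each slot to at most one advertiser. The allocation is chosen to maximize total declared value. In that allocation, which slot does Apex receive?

This is a one-to-one assignment (maximum-weight bipartite matching).
Optimal: Apex→Slot 1 ($103), Onyx→Slot 3 ($140), Quanta→Slot 4 ($86), Ember→Slot 5 ($138), Pioneer→Slot 2 ($145) — total 103+140+86+138+145 = $612.
Row-greedy (each advertiser in turn takes its best remaining slot) gives $532, worse by 80.
Every other assignment is strictly worse.
Apex's own top slot is Slot 2 ($149), but forcing Apex→Slot 2 and reassigning the rest optimally gives only $597 — worse by 15.

Apex receives Slot 1.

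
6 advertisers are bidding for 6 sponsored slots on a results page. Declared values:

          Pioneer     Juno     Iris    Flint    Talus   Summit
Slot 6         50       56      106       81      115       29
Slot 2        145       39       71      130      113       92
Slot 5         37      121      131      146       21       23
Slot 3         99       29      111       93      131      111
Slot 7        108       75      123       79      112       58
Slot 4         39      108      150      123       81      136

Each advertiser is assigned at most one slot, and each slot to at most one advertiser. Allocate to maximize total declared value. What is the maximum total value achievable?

Max total: $748

This is a one-to-one assignment (maximum-weight bipartite matching).
Optimal: Pioneer→Slot 2 ($145), Juno→Slot 4 ($108), Iris→Slot 7 ($123), Flint→Slot 5 ($146), Talus→Slot 6 ($115), Summit→Slot 3 ($111) — total 145+108+123+146+115+111 = $748.
Row-greedy (each advertiser in turn takes its best remaining slot) gives $682, worse by 66.
Next-best assignment: Pioneer→Slot 2, Juno→Slot 7, Iris→Slot 4, Flint→Slot 5, Talus→Slot 6, Summit→Slot 3 = $742.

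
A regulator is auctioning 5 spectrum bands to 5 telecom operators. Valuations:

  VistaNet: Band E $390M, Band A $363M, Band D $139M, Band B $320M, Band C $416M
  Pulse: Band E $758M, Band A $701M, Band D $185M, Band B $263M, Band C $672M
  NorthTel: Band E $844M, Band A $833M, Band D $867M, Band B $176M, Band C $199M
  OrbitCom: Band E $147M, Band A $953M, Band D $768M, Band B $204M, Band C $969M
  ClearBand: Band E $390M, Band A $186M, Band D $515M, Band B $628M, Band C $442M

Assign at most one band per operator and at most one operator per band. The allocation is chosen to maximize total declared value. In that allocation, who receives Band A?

OrbitCom receives Band A.

Optimal: VistaNet→Band C ($416M), Pulse→Band E ($758M), NorthTel→Band D ($867M), OrbitCom→Band A ($953M), ClearBand→Band B ($628M) — total 416+758+867+953+628 = $3622M.
Column-greedy (each band in turn goes to its best remaining operator) gives $3304M, worse by 318.
Next-best assignment: VistaNet→Band A, Pulse→Band E, NorthTel→Band D, OrbitCom→Band C, ClearBand→Band B = $3585M.
OrbitCom's own top band is Band C ($969M), but forcing OrbitCom→Band C and reassigning the rest optimally gives only $3585M — worse by 37.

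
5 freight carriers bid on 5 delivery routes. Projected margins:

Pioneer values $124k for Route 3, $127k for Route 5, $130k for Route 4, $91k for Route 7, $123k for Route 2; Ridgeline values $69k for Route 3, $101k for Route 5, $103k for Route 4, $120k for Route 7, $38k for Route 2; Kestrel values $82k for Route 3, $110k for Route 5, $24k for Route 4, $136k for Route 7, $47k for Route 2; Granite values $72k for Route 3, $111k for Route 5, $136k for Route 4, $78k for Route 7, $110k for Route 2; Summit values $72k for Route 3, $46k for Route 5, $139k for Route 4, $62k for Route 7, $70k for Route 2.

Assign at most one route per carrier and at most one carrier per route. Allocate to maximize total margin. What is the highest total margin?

Optimal: Pioneer→Route 3 ($124k), Ridgeline→Route 5 ($101k), Kestrel→Route 7 ($136k), Granite→Route 2 ($110k), Summit→Route 4 ($139k) — total 124+101+136+110+139 = $610k.
Column-greedy (each route in turn goes to its best remaining carrier) gives $548k, worse by 62.
Next-best assignment: Pioneer→Route 3, Ridgeline→Route 7, Kestrel→Route 5, Granite→Route 2, Summit→Route 4 = $603k.

Max total: $610k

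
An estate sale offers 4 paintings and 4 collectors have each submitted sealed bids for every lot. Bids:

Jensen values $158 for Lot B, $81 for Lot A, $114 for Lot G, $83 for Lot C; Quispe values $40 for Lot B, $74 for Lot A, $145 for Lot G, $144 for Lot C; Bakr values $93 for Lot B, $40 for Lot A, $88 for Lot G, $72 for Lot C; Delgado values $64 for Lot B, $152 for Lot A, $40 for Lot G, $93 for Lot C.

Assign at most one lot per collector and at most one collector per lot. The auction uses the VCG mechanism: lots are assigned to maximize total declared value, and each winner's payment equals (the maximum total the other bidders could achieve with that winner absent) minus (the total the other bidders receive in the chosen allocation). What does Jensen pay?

Efficient allocation: Jensen→Lot B ($158), Quispe→Lot C ($144), Bakr→Lot G ($88), Delgado→Lot A ($152); total welfare W = $542.
Jensen receives Lot B at value $158, so the others get W − 158 = $384.
Without Jensen: best allocation of the remaining 3 bidders over all 4 lots is Quispe→Lot G ($145), Bakr→Lot B ($93), Delgado→Lot A ($152), total $390.
VCG payment = (others' best without Jensen) − (others' welfare with Jensen) = 390 − 384 = $6.

Jensen pays $6.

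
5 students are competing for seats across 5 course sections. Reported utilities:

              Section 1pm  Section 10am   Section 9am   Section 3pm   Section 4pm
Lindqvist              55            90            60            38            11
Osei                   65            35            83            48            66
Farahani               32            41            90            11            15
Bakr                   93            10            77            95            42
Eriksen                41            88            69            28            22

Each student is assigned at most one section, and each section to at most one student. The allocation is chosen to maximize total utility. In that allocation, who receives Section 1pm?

This is the linear assignment problem.
Optimal: Lindqvist→Section 1pm (55 points), Osei→Section 4pm (66 points), Farahani→Section 9am (90 points), Bakr→Section 3pm (95 points), Eriksen→Section 10am (88 points) — total 55+66+90+95+88 = 394 points.
Row-greedy (each student in turn takes its best remaining section) gives 322 points, worse by 72.
No other one-to-one assignment exceeds 394 points.
Lindqvist's own top section is Section 10am (90 points), but forcing Lindqvist→Section 10am and reassigning the rest optimally gives only 382 points — worse by 12.

Lindqvist receives Section 1pm.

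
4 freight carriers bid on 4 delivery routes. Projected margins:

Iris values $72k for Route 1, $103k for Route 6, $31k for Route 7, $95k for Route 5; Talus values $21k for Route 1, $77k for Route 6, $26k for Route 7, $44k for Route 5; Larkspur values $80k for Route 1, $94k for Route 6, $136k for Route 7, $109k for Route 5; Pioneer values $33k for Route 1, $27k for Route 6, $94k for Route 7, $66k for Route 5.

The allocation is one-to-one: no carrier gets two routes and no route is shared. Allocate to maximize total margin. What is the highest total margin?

Optimal: Iris→Route 1 ($72k), Talus→Route 6 ($77k), Larkspur→Route 5 ($109k), Pioneer→Route 7 ($94k) — total 72+77+109+94 = $352k.
Column-greedy (each route in turn goes to its best remaining carrier) gives $321k, worse by 31.
Swapping Larkspur↔Talus (Larkspur→Route 6 $94k, Talus→Route 5 $44k) loses 48.
Checked against all permutations: $352k is optimal.

Max total: $352k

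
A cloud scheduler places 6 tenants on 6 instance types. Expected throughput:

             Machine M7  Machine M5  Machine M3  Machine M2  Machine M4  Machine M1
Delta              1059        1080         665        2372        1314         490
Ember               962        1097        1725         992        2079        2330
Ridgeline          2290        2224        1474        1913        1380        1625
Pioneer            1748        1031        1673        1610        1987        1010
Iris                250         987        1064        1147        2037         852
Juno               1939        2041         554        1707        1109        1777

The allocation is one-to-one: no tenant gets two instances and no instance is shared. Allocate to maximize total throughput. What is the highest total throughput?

Optimal: Delta→Machine M2 (2372 ops/s), Ember→Machine M1 (2330 ops/s), Ridgeline→Machine M7 (2290 ops/s), Pioneer→Machine M3 (1673 ops/s), Iris→Machine M4 (2037 ops/s), Juno→Machine M5 (2041 ops/s) — total 2372+2330+2290+1673+2037+2041 = 12743 ops/s.
Column-greedy (each instance in turn goes to its best remaining tenant) gives 11475 ops/s, worse by 1268.
No other one-to-one assignment exceeds 12743 ops/s.

Max total: 12743 ops/s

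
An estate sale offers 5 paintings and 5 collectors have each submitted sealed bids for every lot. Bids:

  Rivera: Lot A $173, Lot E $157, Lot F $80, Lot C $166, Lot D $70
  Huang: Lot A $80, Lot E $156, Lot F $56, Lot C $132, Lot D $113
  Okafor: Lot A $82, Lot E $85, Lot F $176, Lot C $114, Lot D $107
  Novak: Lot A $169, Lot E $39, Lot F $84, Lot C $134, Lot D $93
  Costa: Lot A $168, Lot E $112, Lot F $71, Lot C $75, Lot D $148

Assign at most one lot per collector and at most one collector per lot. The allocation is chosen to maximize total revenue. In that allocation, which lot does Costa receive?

Optimal: Rivera→Lot C ($166), Huang→Lot E ($156), Okafor→Lot F ($176), Novak→Lot A ($169), Costa→Lot D ($148) — total 166+156+176+169+148 = $815.
Row-greedy (each collector in turn takes its best remaining lot) gives $787, worse by 28.
No other one-to-one assignment exceeds $815.
Costa's own top lot is Lot A ($168), but forcing Costa→Lot A and reassigning the rest optimally gives only $759 — worse by 56.

Costa receives Lot D.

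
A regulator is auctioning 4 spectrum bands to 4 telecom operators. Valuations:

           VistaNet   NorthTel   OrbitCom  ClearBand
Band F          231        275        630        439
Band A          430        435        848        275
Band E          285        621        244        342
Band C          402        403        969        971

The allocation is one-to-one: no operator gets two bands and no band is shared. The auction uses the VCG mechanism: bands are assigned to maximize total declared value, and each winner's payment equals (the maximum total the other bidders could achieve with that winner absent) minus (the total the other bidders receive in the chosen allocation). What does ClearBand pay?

ClearBand pays $320M.

Efficient allocation: VistaNet→Band F ($231M), NorthTel→Band E ($621M), OrbitCom→Band A ($848M), ClearBand→Band C ($971M); total welfare W = $2671M.
ClearBand receives Band C at value $971M, so the others get W − 971 = $1700M.
Without ClearBand: best allocation of the remaining 3 bidders over all 4 bands is VistaNet→Band A ($430M), NorthTel→Band E ($621M), OrbitCom→Band C ($969M), total $2020M.
VCG payment = (others' best without ClearBand) − (others' welfare with ClearBand) = 2020 − 1700 = $320M.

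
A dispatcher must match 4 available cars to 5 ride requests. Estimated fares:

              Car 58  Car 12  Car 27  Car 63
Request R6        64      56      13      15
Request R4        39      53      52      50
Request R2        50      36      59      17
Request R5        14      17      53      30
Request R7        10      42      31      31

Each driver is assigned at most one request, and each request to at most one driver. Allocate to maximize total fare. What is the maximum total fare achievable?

Maximum total: $215

Optimal: Car 58→Request R6 ($64), Car 12→Request R7 ($42), Car 27→Request R2 ($59), Car 63→Request R4 ($50) — total 64+42+59+50 = $215.
Next-best assignment: Car 58→Request R6, Car 12→Request R7, Car 27→Request R5, Car 63→Request R4 = $209.
Swapping Car 58↔Car 27 (Car 58→Request R2 $50, Car 27→Request R6 $13) loses 60.
Checked against all permutations: $215 is optimal.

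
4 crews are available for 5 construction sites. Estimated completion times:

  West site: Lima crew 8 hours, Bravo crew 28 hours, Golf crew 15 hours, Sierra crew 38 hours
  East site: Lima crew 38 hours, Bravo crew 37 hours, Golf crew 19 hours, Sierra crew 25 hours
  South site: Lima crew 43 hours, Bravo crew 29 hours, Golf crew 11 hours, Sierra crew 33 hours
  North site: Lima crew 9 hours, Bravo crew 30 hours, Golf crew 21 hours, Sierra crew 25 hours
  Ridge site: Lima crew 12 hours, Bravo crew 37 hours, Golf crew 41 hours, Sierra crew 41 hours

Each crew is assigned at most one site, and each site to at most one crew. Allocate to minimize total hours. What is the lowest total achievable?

Minimum total: 73 hours

This is the linear assignment problem.
Optimal: Lima crew→North site (9 hours), Bravo crew→West site (28 hours), Golf crew→South site (11 hours), Sierra crew→East site (25 hours) — total 9+28+11+25 = 73 hours.
Row-greedy (each crew in turn takes its cheapest remaining site) gives 81 hours, worse by 8.
Checked against all permutations: 73 hours is optimal.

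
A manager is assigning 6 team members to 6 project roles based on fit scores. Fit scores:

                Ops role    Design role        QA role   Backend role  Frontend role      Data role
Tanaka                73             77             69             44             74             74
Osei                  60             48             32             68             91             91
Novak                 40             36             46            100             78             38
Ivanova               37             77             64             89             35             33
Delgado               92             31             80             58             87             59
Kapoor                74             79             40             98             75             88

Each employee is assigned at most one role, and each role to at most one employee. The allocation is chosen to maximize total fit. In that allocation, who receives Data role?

Kapoor receives Data role.

Optimal: Tanaka→QA role (69 pts), Osei→Frontend role (91 pts), Novak→Backend role (100 pts), Ivanova→Design role (77 pts), Delgado→Ops role (92 pts), Kapoor→Data role (88 pts) — total 69+91+100+77+92+88 = 517 pts.
Next-best assignment: Tanaka→Design role, Osei→Frontend role, Novak→Backend role, Ivanova→QA role, Delgado→Ops role, Kapoor→Data role = 512 pts.
No other one-to-one assignment exceeds 517 pts.
Kapoor's own top role is Backend role (98 pts), but forcing Kapoor→Backend role and reassigning the rest optimally gives only 505 pts — worse by 12.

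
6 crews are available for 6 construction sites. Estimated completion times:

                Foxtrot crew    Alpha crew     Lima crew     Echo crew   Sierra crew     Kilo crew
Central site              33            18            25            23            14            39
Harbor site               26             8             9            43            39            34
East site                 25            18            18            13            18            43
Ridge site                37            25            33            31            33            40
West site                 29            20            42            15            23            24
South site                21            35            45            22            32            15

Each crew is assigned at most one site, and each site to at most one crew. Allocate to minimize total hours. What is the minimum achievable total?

Min total: 103 hours

Treat this as an assignment problem: match each crew to one site.
Optimal: Foxtrot crew→East site (25 hours), Alpha crew→Ridge site (25 hours), Lima crew→Harbor site (9 hours), Echo crew→West site (15 hours), Sierra crew→Central site (14 hours), Kilo crew→South site (15 hours) — total 25+25+9+15+14+15 = 103 hours.
Column-greedy (each site in turn goes to its cheapest remaining crew) gives 113 hours, worse by 10.
Every other assignment is strictly worse.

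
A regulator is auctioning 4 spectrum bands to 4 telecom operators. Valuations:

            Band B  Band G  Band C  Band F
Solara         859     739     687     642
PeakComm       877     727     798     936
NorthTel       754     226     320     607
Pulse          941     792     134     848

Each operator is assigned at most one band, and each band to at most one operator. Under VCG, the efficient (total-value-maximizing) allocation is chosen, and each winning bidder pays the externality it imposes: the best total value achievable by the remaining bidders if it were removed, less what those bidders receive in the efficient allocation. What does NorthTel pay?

Efficient allocation: Solara→Band C ($687M), PeakComm→Band F ($936M), NorthTel→Band B ($754M), Pulse→Band G ($792M); total welfare W = $3169M.
NorthTel receives Band B at value $754M, so the others get W − 754 = $2415M.
Without NorthTel: best allocation of the remaining 3 bidders over all 4 bands is Solara→Band G ($739M), PeakComm→Band F ($936M), Pulse→Band B ($941M), total $2616M.
VCG payment = (others' best without NorthTel) − (others' welfare with NorthTel) = 2616 − 2415 = $201M.

NorthTel pays $201M.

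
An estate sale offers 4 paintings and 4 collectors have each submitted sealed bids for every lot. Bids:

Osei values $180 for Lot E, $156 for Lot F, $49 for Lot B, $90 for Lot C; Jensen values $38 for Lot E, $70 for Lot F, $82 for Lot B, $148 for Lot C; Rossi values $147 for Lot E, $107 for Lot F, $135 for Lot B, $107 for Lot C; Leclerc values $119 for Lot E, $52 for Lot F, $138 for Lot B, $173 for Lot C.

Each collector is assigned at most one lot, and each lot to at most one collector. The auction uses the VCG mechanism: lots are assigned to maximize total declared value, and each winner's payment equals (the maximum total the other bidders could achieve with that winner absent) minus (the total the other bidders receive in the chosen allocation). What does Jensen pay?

Efficient allocation: Osei→Lot F ($156), Jensen→Lot C ($148), Rossi→Lot E ($147), Leclerc→Lot B ($138); total welfare W = $589.
Jensen receives Lot C at value $148, so the others get W − 148 = $441.
Without Jensen: best allocation of the remaining 3 bidders over all 4 lots is Osei→Lot E ($180), Rossi→Lot B ($135), Leclerc→Lot C ($173), total $488.
VCG payment = (others' best without Jensen) − (others' welfare with Jensen) = 488 − 441 = $47.

Jensen pays $47.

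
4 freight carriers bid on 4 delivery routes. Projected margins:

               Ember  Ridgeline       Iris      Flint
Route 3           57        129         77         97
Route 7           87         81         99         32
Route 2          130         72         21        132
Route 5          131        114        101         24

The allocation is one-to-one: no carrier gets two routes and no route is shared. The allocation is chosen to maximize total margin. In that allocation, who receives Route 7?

Iris receives Route 7.

Optimal: Ember→Route 5 ($131k), Ridgeline→Route 3 ($129k), Iris→Route 7 ($99k), Flint→Route 2 ($132k) — total 131+129+99+132 = $491k.
Next-best assignment: Ember→Route 7, Ridgeline→Route 3, Iris→Route 5, Flint→Route 2 = $449k.
Swapping Ridgeline↔Flint (Ridgeline→Route 2 $72k, Flint→Route 3 $97k) loses 92.
Iris's own top route is Route 5 ($101k), but forcing Iris→Route 5 and reassigning the rest optimally gives only $449k — worse by 42.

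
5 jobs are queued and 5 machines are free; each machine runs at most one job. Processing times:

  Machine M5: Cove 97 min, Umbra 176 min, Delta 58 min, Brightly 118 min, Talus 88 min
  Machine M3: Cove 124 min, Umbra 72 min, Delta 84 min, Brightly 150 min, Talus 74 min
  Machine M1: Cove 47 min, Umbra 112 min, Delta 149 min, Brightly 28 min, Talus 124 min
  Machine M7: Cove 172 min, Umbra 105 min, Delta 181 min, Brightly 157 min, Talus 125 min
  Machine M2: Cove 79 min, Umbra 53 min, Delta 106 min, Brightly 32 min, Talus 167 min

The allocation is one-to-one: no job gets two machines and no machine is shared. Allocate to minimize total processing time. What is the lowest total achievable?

Treat this as an assignment problem: match each job to one machine.
Optimal: Cove→Machine M1 (47 min), Umbra→Machine M7 (105 min), Delta→Machine M5 (58 min), Brightly→Machine M2 (32 min), Talus→Machine M3 (74 min) — total 47+105+58+32+74 = 316 min.
Row-greedy (each job in turn takes its cheapest remaining machine) gives 433 min, worse by 117.
Next-best assignment: Cove→Machine M1, Umbra→Machine M3, Delta→Machine M5, Brightly→Machine M2, Talus→Machine M7 = 334 min.

Min total: 316 min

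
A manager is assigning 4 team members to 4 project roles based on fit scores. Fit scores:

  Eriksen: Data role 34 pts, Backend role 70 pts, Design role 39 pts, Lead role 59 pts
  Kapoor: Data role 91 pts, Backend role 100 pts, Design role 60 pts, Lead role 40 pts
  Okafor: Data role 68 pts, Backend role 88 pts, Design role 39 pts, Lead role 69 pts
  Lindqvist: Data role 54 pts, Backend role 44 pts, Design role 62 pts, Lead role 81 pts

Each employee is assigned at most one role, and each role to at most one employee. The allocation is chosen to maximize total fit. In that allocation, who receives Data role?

Optimal: Eriksen→Lead role (59 pts), Kapoor→Data role (91 pts), Okafor→Backend role (88 pts), Lindqvist→Design role (62 pts) — total 59+91+88+62 = 300 pts.
Kapoor's own top role is Backend role (100 pts), but forcing Kapoor→Backend role and reassigning the rest optimally gives only 289 pts — worse by 11.

Kapoor receives Data role.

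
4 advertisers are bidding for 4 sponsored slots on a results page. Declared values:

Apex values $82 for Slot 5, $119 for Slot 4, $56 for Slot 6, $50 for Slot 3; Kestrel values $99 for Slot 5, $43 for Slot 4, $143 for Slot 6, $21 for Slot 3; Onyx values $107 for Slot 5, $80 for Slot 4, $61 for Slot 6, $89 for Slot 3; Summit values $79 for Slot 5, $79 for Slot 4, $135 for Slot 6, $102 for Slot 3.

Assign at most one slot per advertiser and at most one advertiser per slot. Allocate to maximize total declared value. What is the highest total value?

This is a one-to-one assignment (maximum-weight bipartite matching).
Optimal: Apex→Slot 4 ($119), Kestrel→Slot 6 ($143), Onyx→Slot 5 ($107), Summit→Slot 3 ($102) — total 119+143+107+102 = $471.
Swapping Kestrel↔Onyx (Kestrel→Slot 5 $99, Onyx→Slot 6 $61) loses 90.
Every other assignment is strictly worse.

Max total: $471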